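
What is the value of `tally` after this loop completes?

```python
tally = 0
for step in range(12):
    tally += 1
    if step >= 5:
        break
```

Loop breaks when step reaches 5, tally is 6
`tally` takes the values: 0 → 1 → 2 → 3 → 4 → 5 → 6

Answer: 6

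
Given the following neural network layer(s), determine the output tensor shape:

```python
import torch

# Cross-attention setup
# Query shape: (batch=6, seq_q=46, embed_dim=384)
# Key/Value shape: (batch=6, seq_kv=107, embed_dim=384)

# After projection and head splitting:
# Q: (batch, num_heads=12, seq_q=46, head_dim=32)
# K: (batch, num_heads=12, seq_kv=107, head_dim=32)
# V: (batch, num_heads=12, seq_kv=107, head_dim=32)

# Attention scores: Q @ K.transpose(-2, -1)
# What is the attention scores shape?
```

Input: (6, 46, 384) -> Output: (6, 12, 46, 107)

Answer: (6, 12, 46, 107)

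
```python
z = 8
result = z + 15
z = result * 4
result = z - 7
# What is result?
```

Trace:
`z = 8` → z = 8
`result = z + 15` → result = 23
`z = result * 4` → z = 92
`result = z - 7` → result = 85
So result = 85

Answer: 85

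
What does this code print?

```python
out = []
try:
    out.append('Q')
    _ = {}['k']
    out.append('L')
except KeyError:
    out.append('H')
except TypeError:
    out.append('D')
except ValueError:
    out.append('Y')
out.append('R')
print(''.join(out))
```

Execution trace: 'Q' (try body) → 'H' (except KeyError) → 'R' (after the try/except). Output: QHR

Answer: QHR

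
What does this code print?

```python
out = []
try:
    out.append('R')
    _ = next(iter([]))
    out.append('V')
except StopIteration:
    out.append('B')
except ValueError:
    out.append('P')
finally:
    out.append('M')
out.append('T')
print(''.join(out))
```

Execution trace: 'R' (try body) → 'B' (except StopIteration) → 'M' (finally) → 'T' (after the try/except). Output: RBMT

Answer: RBMT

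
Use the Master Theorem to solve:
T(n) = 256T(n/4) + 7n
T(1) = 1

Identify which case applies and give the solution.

a=256, b=4, f(n)=7n. log_4(256) = 4. Since c=1 < 4, Case 1 applies: T(n) = Θ(n^log_b(a)) = O(n^4).

Answer: O(n^4) - Case 1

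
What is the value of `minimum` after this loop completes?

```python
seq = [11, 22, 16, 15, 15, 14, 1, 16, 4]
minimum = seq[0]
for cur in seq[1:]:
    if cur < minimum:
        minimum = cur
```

Minimum of [11, 22, 16, 15, 15, 14, 1, 16, 4]
`minimum` takes the values: 11 → 1

Answer: 1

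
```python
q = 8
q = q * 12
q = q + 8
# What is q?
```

Trace:
`q = 8` → q = 8
`q = q * 12` → q = 96
`q = q + 8` → q = 104
So q = 104

Answer: 104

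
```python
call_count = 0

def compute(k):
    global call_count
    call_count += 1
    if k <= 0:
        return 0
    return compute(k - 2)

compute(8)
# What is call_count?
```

Linear recursion stepping by 2: 5 calls from k=8 down to ≤0.

Answer: 5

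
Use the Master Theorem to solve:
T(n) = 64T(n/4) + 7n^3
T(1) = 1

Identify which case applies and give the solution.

a=64, b=4, f(n)=7n^3. log_4(64) = 3. Since c=3 = 3, Case 2 applies: T(n) = Θ(n^log_b(a) · log n) = O(n^3 log n).

Answer: O(n^3 log n) - Case 2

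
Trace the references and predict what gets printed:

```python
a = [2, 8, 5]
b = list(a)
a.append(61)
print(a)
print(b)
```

Key concept: list() constructor creates copy.
Step by step:
`a = [2, 8, 5]` → a = [2, 8, 5]
`b = list(a)` → b = [2, 8, 5]
`a.append(61)` → a = [2, 8, 5, 61]
`print(a)` → prints [2, 8, 5, 61]
`print(b)` → prints [2, 8, 5]

Answer:
[2, 8, 5, 61]
[2, 8, 5]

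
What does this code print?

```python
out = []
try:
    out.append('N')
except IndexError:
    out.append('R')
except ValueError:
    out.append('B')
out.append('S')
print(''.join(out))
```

Execution trace: 'N' (try body, no exception) → 'S' (after the try/except). Output: NS

Answer: NS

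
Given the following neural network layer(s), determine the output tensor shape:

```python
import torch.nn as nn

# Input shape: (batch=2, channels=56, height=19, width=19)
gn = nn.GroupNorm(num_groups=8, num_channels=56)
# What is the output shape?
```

Input: (2, 56, 19, 19) -> Output: (2, 56, 19, 19)

Answer: (2, 56, 19, 19)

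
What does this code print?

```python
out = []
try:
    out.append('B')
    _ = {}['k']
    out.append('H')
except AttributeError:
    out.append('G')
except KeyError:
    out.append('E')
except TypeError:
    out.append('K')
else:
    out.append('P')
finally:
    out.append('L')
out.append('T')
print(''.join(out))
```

Execution trace: 'B' (try body) → 'E' (except KeyError) → 'L' (finally) → 'T' (after the try/except). Output: BELT

Answer: BELT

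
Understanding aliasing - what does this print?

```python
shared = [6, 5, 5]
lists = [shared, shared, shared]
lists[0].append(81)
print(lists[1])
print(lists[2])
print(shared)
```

Key concept: list of same reference.
Step by step:
`shared = [6, 5, 5]` → shared = [6, 5, 5]
`lists = [shared, shared, shared]` → lists = [[6, 5, 5], [6, 5, 5], [6, 5, 5]]
`lists[0].append(81)` → shared = [6, 5, 5, 81]; lists = [[6, 5, 5, 81], [6, 5, 5, 81], [6, 5, 5, 81]]
`print(lists[1])` → prints [6, 5, 5, 81]
`print(lists[2])` → prints [6, 5, 5, 81]
`print(shared)` → prints [6, 5, 5, 81]

Answer:
[6, 5, 5, 81]
[6, 5, 5, 81]
[6, 5, 5, 81]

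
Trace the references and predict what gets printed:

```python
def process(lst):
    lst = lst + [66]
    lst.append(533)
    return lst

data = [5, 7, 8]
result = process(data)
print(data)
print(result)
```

Key concept: rebinding parameter vs mutation.
Step by step:
`data = [5, 7, 8]` → data = [5, 7, 8]
`result = process(data)` → result = [5, 7, 8, 66, 533]
`print(data)` → prints [5, 7, 8]
`print(result)` → prints [5, 7, 8, 66, 533]

Answer:
[5, 7, 8]
[5, 7, 8, 66, 533]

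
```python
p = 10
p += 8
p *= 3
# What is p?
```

Trace:
`p = 10` → p = 10
`p += 8` → p = 18
`p *= 3` → p = 54
So p = 54

Answer: 54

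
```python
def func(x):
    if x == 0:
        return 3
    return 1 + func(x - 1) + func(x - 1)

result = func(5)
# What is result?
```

func(x) = 1 + 2·func(x-1), func(0)=3. Closed form: (3+1)·2^5 - 1 = 127.

Answer: 127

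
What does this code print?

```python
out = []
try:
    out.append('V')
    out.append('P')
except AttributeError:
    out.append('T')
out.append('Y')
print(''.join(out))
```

Execution trace: 'V' (try body) → 'P' (try body, no exception) → 'Y' (after the try/except). Output: VPY

Answer: VPY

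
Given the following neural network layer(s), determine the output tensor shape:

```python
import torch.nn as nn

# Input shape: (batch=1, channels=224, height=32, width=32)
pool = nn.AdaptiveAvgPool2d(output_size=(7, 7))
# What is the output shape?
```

Input: (1, 224, 32, 32) -> Output: (1, 224, 7, 7)

Answer: (1, 224, 7, 7)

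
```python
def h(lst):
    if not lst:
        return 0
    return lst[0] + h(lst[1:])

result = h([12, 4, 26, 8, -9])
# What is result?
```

12 + 4 + 26 + 8 + (-9) + 0 = 41

Answer: 41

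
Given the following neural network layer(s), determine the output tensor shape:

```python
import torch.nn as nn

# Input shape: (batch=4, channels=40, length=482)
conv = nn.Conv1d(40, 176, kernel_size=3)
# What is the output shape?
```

Input: (4, 40, 482) -> Output: (4, 176, 480)

Answer: (4, 176, 480)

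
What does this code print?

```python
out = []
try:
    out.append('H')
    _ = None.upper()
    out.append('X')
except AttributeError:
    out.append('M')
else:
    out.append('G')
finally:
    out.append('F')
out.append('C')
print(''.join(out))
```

Execution trace: 'H' (try body) → 'M' (except AttributeError) → 'F' (finally) → 'C' (after the try/except). Output: HMFC

Answer: HMFC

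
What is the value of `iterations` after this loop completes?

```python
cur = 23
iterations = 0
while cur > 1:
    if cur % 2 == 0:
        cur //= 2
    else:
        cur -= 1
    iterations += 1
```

Steps to reduce 23 to 1
`iterations` takes the values: 0 → 1 → 2 → 3 → 4 → 5 → 6 → 7

Answer: 7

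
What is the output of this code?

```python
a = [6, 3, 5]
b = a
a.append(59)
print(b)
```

Key concept: basic list aliasing.
Step by step:
`a = [6, 3, 5]` → a = [6, 3, 5]
`b = a` → b = [6, 3, 5] (same object as a)
`a.append(59)` → a = [6, 3, 5, 59] (same object as b); b = [6, 3, 5, 59] (same object as a)
`print(b)` → prints [6, 3, 5, 59]

Answer: [6, 3, 5, 59]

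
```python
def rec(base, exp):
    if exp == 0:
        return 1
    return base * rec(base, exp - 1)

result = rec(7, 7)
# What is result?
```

rec(7, 7) = 7 * 7 * 7 * 7 * 7 * 7 * 7 = 823543

Answer: 823543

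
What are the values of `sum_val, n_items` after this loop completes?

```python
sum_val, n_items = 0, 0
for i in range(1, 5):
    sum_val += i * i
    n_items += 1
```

Sum of squares and count
`sum_val, n_items` takes the values: (0, 0) → (1, 0) → (1, 1) → (5, 1) → (5, 2) → (14, 2) → (14, 3) → (30, 3) → (30, 4)

Answer: 30, 4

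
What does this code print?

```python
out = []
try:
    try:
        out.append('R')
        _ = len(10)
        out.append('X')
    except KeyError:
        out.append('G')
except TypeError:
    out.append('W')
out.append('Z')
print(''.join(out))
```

Execution trace: 'R' (inner try body) → 'W' (outer except TypeError) → 'Z' (after the try/except). Output: RWZ

Answer: RWZ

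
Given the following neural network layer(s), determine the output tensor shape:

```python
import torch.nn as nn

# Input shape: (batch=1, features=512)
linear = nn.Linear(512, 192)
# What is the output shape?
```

Input: (1, 512) -> Output: (1, 192)

Answer: (1, 192)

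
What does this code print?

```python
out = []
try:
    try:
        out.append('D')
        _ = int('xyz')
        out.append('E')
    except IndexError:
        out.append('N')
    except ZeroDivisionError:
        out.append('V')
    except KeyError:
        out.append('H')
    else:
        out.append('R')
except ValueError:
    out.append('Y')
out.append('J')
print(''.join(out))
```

Execution trace: 'D' (try body) → 'Y' (outer except ValueError) → 'J' (after the try/except). Output: DYJ

Answer: DYJ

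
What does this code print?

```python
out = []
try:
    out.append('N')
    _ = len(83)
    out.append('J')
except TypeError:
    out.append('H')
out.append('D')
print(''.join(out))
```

Execution trace: 'N' (try body) → 'H' (except TypeError) → 'D' (after the try/except). Output: NHD

Answer: NHD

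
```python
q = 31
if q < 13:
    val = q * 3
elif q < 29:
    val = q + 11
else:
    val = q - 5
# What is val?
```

Trace:
`q = 31` → q = 31
`if q < 13: ...` → q < 13 is False, q < 29 is False, take else branch → val = 26
So val = 26

Answer: 26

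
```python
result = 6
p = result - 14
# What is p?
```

Trace:
`result = 6` → result = 6
`p = result - 14` → p = -8
So p = -8

Answer: -8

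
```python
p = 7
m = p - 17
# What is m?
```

Trace:
`p = 7` → p = 7
`m = p - 17` → m = -10
So m = -10

Answer: -10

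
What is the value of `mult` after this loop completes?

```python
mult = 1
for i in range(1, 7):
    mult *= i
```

6! = 720
`mult` takes the values: 1 → 2 → 6 → 24 → 120 → 720

Answer: 720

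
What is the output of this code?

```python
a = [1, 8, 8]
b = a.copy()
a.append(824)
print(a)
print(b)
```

Key concept: list.copy() creates independent copy.
Step by step:
`a = [1, 8, 8]` → a = [1, 8, 8]
`b = a.copy()` → b = [1, 8, 8]
`a.append(824)` → a = [1, 8, 8, 824]
`print(a)` → prints [1, 8, 8, 824]
`print(b)` → prints [1, 8, 8]

Answer:
[1, 8, 8, 824]
[1, 8, 8]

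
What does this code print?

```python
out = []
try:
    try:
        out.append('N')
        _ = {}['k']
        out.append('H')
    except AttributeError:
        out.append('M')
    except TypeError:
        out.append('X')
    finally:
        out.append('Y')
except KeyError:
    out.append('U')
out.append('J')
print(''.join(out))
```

Execution trace: 'N' (try body) → 'Y' (finally) → 'U' (outer except KeyError) → 'J' (after the try/except). Output: NYUJ

Answer: NYUJ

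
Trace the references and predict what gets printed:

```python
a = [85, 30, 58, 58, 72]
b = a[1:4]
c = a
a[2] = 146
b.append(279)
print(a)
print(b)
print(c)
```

Key concept: slice vs alias.
Step by step:
`a = [85, 30, 58, 58, 72]` → a = [85, 30, 58, 58, 72]
`b = a[1:4]` → b = [30, 58, 58]
`c = a` → c = [85, 30, 58, 58, 72] (same object as a)
`a[2] = 146` → a = [85, 30, 146, 58, 72] (same object as c); c = [85, 30, 146, 58, 72] (same object as a)
`b.append(279)` → b = [30, 58, 58, 279]
`print(a)` → prints [85, 30, 146, 58, 72]
`print(b)` → prints [30, 58, 58, 279]
`print(c)` → prints [85, 30, 146, 58, 72]

Answer:
[85, 30, 146, 58, 72]
[30, 58, 58, 279]
[85, 30, 146, 58, 72]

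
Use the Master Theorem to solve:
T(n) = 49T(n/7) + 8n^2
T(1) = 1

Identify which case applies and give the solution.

a=49, b=7, f(n)=8n^2. log_7(49) = 2. Since c=2 = 2, Case 2 applies: T(n) = Θ(n^log_b(a) · log n) = O(n^2 log n).

Answer: O(n^2 log n) - Case 2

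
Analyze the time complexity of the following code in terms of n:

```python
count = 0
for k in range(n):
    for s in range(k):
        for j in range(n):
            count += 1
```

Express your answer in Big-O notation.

Each loop level contributes: n × n × n. Multiplying the contributions gives O(n^3).

Answer: O(n^3)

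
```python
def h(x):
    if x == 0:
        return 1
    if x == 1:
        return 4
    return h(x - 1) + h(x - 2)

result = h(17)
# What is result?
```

Build up from base cases: h(0)=1, h(1)=4, h(2)=5, h(3)=9, h(4)=14, h(5)=23, h(6)=37, ..., h(17)=7375

Answer: 7375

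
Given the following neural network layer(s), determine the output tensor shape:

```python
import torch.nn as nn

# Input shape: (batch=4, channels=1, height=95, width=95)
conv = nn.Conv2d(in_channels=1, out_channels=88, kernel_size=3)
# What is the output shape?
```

Input: (4, 1, 95, 95) -> Output: (4, 88, 93, 93)

Answer: (4, 88, 93, 93)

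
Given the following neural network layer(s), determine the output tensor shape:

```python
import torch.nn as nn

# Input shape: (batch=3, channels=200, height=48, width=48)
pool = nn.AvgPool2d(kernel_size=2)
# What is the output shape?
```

Input: (3, 200, 48, 48) -> Output: (3, 200, 24, 24)

Answer: (3, 200, 24, 24)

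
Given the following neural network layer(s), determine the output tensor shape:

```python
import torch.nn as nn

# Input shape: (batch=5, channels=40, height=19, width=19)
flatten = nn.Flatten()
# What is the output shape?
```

Input: (5, 40, 19, 19) -> Output: (5, 14440)

Answer: (5, 14440)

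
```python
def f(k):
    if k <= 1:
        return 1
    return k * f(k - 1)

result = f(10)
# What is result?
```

f(10) = 10 * 9 * 8 * 7 * 6 * 5 * 4 * 3 * 2 * 1 = 3628800

Answer: 3628800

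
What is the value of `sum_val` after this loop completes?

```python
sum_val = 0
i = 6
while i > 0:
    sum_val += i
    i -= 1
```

Sum 6 down to 1
`sum_val` takes the values: 0 → 6 → 11 → 15 → 18 → 20 → 21

Answer: 21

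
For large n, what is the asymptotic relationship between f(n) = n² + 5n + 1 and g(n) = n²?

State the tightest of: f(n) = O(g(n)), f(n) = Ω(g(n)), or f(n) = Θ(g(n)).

n² + 5n + 1 vs n²: f(n) = Θ(g(n)) — they are asymptotically equivalent (lower-order terms are dominated).

Answer: f(n) = Θ(g(n)) — they are asymptotically equivalent (lower-order terms are dominated).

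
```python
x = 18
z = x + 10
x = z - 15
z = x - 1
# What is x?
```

Trace:
`x = 18` → x = 18
`z = x + 10` → z = 28
`x = z - 15` → x = 13
`z = x - 1` → z = 12
So x = 13

Answer: 13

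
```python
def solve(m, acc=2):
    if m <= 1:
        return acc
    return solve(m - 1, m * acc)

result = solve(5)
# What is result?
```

Accumulator trace (n, acc): (5, 2) -> (4, 10) -> (3, 40) -> (2, 120) -> (1, 240) -> return 240

Answer: 240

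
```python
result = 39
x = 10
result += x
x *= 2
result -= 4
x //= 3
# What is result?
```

Trace:
`result = 39` → result = 39
`x = 10` → x = 10
`result += x` → result = 49
`x *= 2` → x = 20
`result -= 4` → result = 45
`x //= 3` → x = 6
So result = 45

Answer: 45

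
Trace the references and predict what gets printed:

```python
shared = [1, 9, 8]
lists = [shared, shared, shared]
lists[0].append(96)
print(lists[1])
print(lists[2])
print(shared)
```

Key concept: list of same reference.
Step by step:
`shared = [1, 9, 8]` → shared = [1, 9, 8]
`lists = [shared, shared, shared]` → lists = [[1, 9, 8], [1, 9, 8], [1, 9, 8]]
`lists[0].append(96)` → shared = [1, 9, 8, 96]; lists = [[1, 9, 8, 96], [1, 9, 8, 96], [1, 9, 8, 96]]
`print(lists[1])` → prints [1, 9, 8, 96]
`print(lists[2])` → prints [1, 9, 8, 96]
`print(shared)` → prints [1, 9, 8, 96]

Answer:
[1, 9, 8, 96]
[1, 9, 8, 96]
[1, 9, 8, 96]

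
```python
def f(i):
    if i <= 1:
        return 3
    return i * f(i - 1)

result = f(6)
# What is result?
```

f(6) = 6 * 5 * 4 * 3 * 2 * 3 = 2160

Answer: 2160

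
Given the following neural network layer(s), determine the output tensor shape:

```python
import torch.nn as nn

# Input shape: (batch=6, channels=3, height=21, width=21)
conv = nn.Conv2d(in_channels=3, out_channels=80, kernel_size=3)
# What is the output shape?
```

Input: (6, 3, 21, 21) -> Output: (6, 80, 19, 19)

Answer: (6, 80, 19, 19)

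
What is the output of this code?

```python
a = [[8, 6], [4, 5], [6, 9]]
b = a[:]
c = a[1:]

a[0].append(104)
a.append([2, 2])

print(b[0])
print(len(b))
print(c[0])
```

Key concept: slice with nested mutation.
Step by step:
`a = [[8, 6], [4, 5], [6, 9]]` → a = [[8, 6], [4, 5], [6, 9]]
`b = a[:]` → b = [[8, 6], [4, 5], [6, 9]]
`c = a[1:]` → c = [[4, 5], [6, 9]]
`a[0].append(104)` → a = [[8, 6, 104], [4, 5], [6, 9]]; b = [[8, 6, 104], [4, 5], [6, 9]]
`a.append([2, 2])` → a = [[8, 6, 104], [4, 5], [6, 9], [2, 2]]
`print(b[0])` → prints [8, 6, 104]
`print(len(b))` → prints 3
`print(c[0])` → prints [4, 5]

Answer:
[8, 6, 104]
3
[4, 5]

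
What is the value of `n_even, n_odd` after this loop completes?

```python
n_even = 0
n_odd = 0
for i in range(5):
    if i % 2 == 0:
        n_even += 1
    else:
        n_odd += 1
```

Count evens and odds in range(5)
`n_even, n_odd` takes the values: (0, 0) → (1, 0) → (1, 1) → (2, 1) → (2, 2) → (3, 2)

Answer: 3, 2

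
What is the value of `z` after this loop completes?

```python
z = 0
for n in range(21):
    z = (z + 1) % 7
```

Increment mod 7, 21 times = 0
`z` takes the values: 0 → 1 → 2 → 3 → 4 → 5 → 6 → 0 → 1 → 2 → 3 → 4 → 5 → 6 → 0 → 1 → 2 → 3 → 4 → 5 → 6 → 0

Answer: 0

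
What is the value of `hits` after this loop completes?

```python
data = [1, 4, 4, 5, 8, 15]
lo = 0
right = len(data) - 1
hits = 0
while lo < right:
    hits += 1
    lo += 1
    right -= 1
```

Iterations until pointers meet (list length 6)
`hits` takes the values: 0 → 1 → 2 → 3

Answer: 3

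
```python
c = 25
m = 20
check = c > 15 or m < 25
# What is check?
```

Trace:
`c = 25` → c = 25
`m = 20` → m = 20
`check = c > 15 or m < 25` → check = True
So check = True

Answer: True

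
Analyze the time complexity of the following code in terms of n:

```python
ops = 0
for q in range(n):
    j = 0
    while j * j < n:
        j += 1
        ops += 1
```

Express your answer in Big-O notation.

Each loop level contributes: n × √n. Multiplying the contributions gives O(n√n).

Answer: O(n√n)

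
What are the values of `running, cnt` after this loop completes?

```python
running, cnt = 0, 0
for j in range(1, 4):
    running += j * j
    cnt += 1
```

Sum of squares and count
`running, cnt` takes the values: (0, 0) → (1, 0) → (1, 1) → (5, 1) → (5, 2) → (14, 2) → (14, 3)

Answer: 14, 3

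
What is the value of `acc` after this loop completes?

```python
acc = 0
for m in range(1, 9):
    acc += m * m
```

Sum of squares 1² to 8² = 204
`acc` takes the values: 0 → 1 → 5 → 14 → 30 → 55 → 91 → 140 → 204

Answer: 204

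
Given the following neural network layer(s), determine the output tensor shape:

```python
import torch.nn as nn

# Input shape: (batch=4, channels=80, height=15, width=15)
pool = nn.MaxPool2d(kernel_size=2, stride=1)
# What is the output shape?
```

Input: (4, 80, 15, 15) -> Output: (4, 80, 14, 14)

Answer: (4, 80, 14, 14)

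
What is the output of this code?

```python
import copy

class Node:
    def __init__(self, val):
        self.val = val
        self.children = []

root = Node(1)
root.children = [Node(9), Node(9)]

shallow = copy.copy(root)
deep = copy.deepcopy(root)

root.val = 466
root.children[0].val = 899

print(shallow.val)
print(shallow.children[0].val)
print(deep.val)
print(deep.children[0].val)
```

Key concept: deep copy with custom objects.
Step by step:
`root = Node(1)` → root = Node(val=1, children=[])
`root.children = [Node(9), Node(9)]` → root = Node(val=1, children=[Node(val=9, children=[]), Node(val=9, children=[])])
`shallow = copy.copy(root)` → shallow = Node(val=1, children=[Node(val=9, children=[]), Node(val=9, children=[])])
`deep = copy.deepcopy(root)` → deep = Node(val=1, children=[Node(val=9, children=[]), Node(val=9, children=[])])
`root.val = 466` → root = Node(val=466, children=[Node(val=9, children=[]), Node(val=9, children=[])])
`root.children[0].val = 899` → root = Node(val=466, children=[Node(val=899, children=[]), Node(val=9, children=[])]); shallow = Node(val=1, children=[Node(val=899, children=[]), Node(val=9, children=[])])
`print(shallow.val)` → prints 1
`print(shallow.children[0].val)` → prints 899
`print(deep.val)` → prints 1
`print(deep.children[0].val)` → prints 9

Answer:
1
899
1
9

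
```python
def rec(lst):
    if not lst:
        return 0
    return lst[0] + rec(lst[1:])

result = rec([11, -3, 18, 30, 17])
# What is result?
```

11 + (-3) + 18 + 30 + 17 + 0 = 73

Answer: 73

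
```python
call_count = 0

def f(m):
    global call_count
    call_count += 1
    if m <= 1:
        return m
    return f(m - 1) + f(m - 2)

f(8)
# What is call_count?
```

Calls(m) = 1 + Calls(m-1) + Calls(m-2); Calls(0)=Calls(1)=1. For m=8 this gives 67.

Answer: 67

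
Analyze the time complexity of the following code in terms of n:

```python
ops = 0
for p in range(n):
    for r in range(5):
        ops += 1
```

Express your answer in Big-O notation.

Each loop level contributes: n × 1. Multiplying the contributions gives O(n).

Answer: O(n)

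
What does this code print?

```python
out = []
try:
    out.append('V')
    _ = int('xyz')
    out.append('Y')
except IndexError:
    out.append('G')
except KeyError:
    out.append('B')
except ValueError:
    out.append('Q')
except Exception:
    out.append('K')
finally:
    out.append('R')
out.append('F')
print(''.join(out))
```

Execution trace: 'V' (try body) → 'Q' (except ValueError) → 'R' (finally) → 'F' (after the try/except). Output: VQRF

Answer: VQRF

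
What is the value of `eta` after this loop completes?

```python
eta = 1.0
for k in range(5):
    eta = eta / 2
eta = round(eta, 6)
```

Halving LR 5 times: 1 / 2^5
`eta` takes the values: 1.0 → 0.5 → 0.25 → 0.125 → 0.0625 → 0.03125

Answer: 0.03125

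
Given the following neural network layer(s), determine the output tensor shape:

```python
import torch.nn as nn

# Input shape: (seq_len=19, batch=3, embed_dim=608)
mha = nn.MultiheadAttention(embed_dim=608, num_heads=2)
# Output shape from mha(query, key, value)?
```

Input: (19, 3, 608) -> Output: (19, 3, 608)

Answer: (19, 3, 608)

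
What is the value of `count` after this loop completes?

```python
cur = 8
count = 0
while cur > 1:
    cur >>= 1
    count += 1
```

Count right shifts until 1
`count` takes the values: 0 → 1 → 2 → 3

Answer: 3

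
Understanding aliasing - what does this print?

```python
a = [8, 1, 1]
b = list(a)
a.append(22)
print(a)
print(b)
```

Key concept: list() constructor creates copy.
Step by step:
`a = [8, 1, 1]` → a = [8, 1, 1]
`b = list(a)` → b = [8, 1, 1]
`a.append(22)` → a = [8, 1, 1, 22]
`print(a)` → prints [8, 1, 1, 22]
`print(b)` → prints [8, 1, 1]

Answer:
[8, 1, 1, 22]
[8, 1, 1]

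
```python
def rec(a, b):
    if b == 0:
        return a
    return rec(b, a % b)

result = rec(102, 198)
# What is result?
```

rec(102, 198) -> rec(198, 102) -> rec(102, 96) -> rec(96, 6) -> rec(6, 0) -> 6

Answer: 6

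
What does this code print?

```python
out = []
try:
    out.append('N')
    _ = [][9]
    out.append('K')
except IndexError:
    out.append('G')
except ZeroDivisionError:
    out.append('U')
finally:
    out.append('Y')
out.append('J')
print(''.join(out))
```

Execution trace: 'N' (try body) → 'G' (except IndexError) → 'Y' (finally) → 'J' (after the try/except). Output: NGYJ

Answer: NGYJ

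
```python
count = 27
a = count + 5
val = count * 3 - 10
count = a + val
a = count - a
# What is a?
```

Trace:
`count = 27` → count = 27
`a = count + 5` → a = 32
`val = count * 3 - 10` → val = 71
`count = a + val` → count = 103
`a = count - a` → a = 71
So a = 71

Answer: 71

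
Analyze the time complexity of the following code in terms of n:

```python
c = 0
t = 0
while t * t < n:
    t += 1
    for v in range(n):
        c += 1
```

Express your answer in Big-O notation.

Each loop level contributes: √n × n. Multiplying the contributions gives O(n√n).

Answer: O(n√n)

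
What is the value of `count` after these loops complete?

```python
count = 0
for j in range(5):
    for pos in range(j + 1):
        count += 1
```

Triangle: 1 + 2 + ... + 5
`count` takes the values: 0 → 1 → 2 → 3 → 4 → 5 → 6 → 7 → 8 → 9 → 10 → 11 → 12 → 13 → 14 → 15

Answer: 15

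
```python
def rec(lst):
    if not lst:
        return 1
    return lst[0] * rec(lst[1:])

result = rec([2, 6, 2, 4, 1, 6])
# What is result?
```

Product over [2, 6, 2, 4, 1, 6] = 2 * 6 * 2 * 4 * 1 * 6 = 576

Answer: 576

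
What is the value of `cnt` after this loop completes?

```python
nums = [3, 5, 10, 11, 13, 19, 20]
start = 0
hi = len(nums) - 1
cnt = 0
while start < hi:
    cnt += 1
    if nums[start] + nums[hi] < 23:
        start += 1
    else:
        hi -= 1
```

Steps to find pair summing to 23
`cnt` takes the values: 0 → 1 → 2 → 3 → 4 → 5 → 6

Answer: 6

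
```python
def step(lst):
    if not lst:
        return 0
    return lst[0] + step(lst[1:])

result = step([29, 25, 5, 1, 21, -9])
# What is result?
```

29 + 25 + 5 + 1 + 21 + (-9) + 0 = 72

Answer: 72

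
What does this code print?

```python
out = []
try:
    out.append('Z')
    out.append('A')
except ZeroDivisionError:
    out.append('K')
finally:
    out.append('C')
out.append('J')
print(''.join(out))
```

Execution trace: 'Z' (try body) → 'A' (try body, no exception) → 'C' (finally) → 'J' (after the try/except). Output: ZACJ

Answer: ZACJ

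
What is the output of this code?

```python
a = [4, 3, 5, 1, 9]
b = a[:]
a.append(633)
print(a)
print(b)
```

Key concept: slice [:] creates copy.
Step by step:
`a = [4, 3, 5, 1, 9]` → a = [4, 3, 5, 1, 9]
`b = a[:]` → b = [4, 3, 5, 1, 9]
`a.append(633)` → a = [4, 3, 5, 1, 9, 633]
`print(a)` → prints [4, 3, 5, 1, 9, 633]
`print(b)` → prints [4, 3, 5, 1, 9]

Answer:
[4, 3, 5, 1, 9, 633]
[4, 3, 5, 1, 9]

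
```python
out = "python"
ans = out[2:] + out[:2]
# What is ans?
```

Trace:
`out = "python"` → out = 'python'
`ans = out[2:] + out[:2]` → ans = 'thonpy'
So ans = 'thonpy'

Answer: 'thonpy'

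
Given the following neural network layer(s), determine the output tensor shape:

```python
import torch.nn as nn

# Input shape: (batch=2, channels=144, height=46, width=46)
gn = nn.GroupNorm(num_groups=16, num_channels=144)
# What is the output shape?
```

Input: (2, 144, 46, 46) -> Output: (2, 144, 46, 46)

Answer: (2, 144, 46, 46)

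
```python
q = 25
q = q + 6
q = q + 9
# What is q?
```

Trace:
`q = 25` → q = 25
`q = q + 6` → q = 31
`q = q + 9` → q = 40
So q = 40

Answer: 40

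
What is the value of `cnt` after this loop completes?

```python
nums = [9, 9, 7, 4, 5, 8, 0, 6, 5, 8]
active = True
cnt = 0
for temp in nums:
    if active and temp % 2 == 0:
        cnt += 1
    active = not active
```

Count even values at even positions
`cnt` takes the values: 0 → 1

Answer: 1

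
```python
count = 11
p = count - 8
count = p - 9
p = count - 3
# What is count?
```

Trace:
`count = 11` → count = 11
`p = count - 8` → p = 3
`count = p - 9` → count = -6
`p = count - 3` → p = -9
So count = -6

Answer: -6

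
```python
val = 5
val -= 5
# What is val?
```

Trace:
`val = 5` → val = 5
`val -= 5` → val = 0
So val = 0

Answer: 0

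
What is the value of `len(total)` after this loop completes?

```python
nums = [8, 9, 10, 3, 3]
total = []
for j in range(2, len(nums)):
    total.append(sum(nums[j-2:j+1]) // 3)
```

Number of 3-element averages
`total` takes the values: [] → [9] → [9, 7] → [9, 7, 5]
So `len(total)` = 3

Answer: 3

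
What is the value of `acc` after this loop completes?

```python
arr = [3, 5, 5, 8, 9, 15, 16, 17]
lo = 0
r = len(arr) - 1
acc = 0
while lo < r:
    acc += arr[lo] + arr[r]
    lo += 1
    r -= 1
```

Sum of pairs from ends
`acc` takes the values: 0 → 20 → 41 → 61 → 78

Answer: 78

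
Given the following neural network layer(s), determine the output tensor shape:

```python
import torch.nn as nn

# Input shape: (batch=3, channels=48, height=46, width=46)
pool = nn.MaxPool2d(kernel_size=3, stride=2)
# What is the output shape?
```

Input: (3, 48, 46, 46) -> Output: (3, 48, 22, 22)

Answer: (3, 48, 22, 22)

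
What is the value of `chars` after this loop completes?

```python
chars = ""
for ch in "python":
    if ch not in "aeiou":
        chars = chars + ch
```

Remove vowels from 'python'
`chars` takes the values: "" → "p" → "py" → "pyt" → "pyth" → "pythn"

Answer: "pythn"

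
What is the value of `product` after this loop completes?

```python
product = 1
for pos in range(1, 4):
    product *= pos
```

3! = 6
`product` takes the values: 1 → 2 → 6

Answer: 6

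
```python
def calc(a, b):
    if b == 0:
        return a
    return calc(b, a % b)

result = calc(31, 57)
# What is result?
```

calc(31, 57) -> calc(57, 31) -> calc(31, 26) -> calc(26, 5) -> calc(5, 1) -> calc(1, 0) -> 1

Answer: 1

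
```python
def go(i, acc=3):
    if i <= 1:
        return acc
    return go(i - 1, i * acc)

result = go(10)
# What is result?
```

Accumulator trace (n, acc): (10, 3) -> (9, 30) -> (8, 270) -> (7, 2160) -> (6, 15120) -> (5, 90720) -> (4, 453600) -> (3, 1814400) -> (2, 5443200) -> (1, 10886400) -> return 10886400

Answer: 10886400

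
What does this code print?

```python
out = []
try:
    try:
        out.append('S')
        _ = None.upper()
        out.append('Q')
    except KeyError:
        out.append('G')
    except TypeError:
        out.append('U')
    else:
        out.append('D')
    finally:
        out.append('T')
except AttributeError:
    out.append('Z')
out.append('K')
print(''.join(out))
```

Execution trace: 'S' (try body) → 'T' (finally) → 'Z' (outer except AttributeError) → 'K' (after the try/except). Output: STZK

Answer: STZK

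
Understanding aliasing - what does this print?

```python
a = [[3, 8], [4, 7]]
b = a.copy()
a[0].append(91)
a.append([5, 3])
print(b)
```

Key concept: shallow copy with nested lists.
Step by step:
`a = [[3, 8], [4, 7]]` → a = [[3, 8], [4, 7]]
`b = a.copy()` → b = [[3, 8], [4, 7]]
`a[0].append(91)` → a = [[3, 8, 91], [4, 7]]; b = [[3, 8, 91], [4, 7]]
`a.append([5, 3])` → a = [[3, 8, 91], [4, 7], [5, 3]]
`print(b)` → prints [[3, 8, 91], [4, 7]]

Answer: [[3, 8, 91], [4, 7]]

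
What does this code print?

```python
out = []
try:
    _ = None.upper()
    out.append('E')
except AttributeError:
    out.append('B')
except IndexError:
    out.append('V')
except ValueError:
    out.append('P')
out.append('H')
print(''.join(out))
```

Execution trace: 'B' (except AttributeError) → 'H' (after the try/except). Output: BH

Answer: BH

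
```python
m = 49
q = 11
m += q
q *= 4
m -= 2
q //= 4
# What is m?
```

Trace:
`m = 49` → m = 49
`q = 11` → q = 11
`m += q` → m = 60
`q *= 4` → q = 44
`m -= 2` → m = 58
`q //= 4` → q = 11
So m = 58

Answer: 58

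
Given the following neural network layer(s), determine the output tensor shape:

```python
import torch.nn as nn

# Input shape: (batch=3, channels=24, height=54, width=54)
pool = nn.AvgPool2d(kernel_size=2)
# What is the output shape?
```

Input: (3, 24, 54, 54) -> Output: (3, 24, 27, 27)

Answer: (3, 24, 27, 27)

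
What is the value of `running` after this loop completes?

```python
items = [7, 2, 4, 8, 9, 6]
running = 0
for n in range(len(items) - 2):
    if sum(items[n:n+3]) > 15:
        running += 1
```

Count windows with sum > 15
`running` takes the values: 0 → 1 → 2

Answer: 2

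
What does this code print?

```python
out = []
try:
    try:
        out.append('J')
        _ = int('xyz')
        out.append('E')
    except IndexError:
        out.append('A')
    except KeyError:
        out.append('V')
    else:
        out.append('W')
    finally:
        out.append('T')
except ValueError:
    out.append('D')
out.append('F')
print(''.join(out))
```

Execution trace: 'J' (try body) → 'T' (finally) → 'D' (outer except ValueError) → 'F' (after the try/except). Output: JTDF

Answer: JTDF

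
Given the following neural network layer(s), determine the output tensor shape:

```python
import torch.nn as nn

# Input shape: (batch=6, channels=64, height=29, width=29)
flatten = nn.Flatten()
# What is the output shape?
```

Input: (6, 64, 29, 29) -> Output: (6, 53824)

Answer: (6, 53824)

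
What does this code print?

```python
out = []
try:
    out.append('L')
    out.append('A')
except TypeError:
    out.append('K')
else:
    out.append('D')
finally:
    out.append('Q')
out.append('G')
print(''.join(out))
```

Execution trace: 'L' (try body) → 'A' (try body, no exception) → 'D' (else) → 'Q' (finally) → 'G' (after the try/except). Output: LADQG

Answer: LADQG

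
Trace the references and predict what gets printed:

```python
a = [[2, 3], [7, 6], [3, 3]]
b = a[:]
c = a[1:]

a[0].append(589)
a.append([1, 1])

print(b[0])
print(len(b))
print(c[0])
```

Key concept: slice with nested mutation.
Step by step:
`a = [[2, 3], [7, 6], [3, 3]]` → a = [[2, 3], [7, 6], [3, 3]]
`b = a[:]` → b = [[2, 3], [7, 6], [3, 3]]
`c = a[1:]` → c = [[7, 6], [3, 3]]
`a[0].append(589)` → a = [[2, 3, 589], [7, 6], [3, 3]]; b = [[2, 3, 589], [7, 6], [3, 3]]
`a.append([1, 1])` → a = [[2, 3, 589], [7, 6], [3, 3], [1, 1]]
`print(b[0])` → prints [2, 3, 589]
`print(len(b))` → prints 3
`print(c[0])` → prints [7, 6]

Answer:
[2, 3, 589]
3
[7, 6]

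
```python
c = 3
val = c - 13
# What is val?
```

Trace:
`c = 3` → c = 3
`val = c - 13` → val = -10
So val = -10

Answer: -10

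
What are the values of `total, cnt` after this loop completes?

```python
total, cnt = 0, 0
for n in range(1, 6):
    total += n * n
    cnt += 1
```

Sum of squares and count
`total, cnt` takes the values: (0, 0) → (1, 0) → (1, 1) → (5, 1) → (5, 2) → (14, 2) → (14, 3) → (30, 3) → (30, 4) → (55, 4) → (55, 5)

Answer: 55, 5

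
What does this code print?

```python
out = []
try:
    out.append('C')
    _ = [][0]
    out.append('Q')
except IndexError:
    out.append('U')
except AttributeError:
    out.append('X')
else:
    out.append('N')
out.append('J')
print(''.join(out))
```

Execution trace: 'C' (try body) → 'U' (except IndexError) → 'J' (after the try/except). Output: CUJ

Answer: CUJ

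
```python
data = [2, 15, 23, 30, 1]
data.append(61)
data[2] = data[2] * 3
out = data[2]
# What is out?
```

Trace:
`data = [2, 15, 23, 30, 1]` → data = [2, 15, 23, 30, 1]
`data.append(61)` → data = [2, 15, 23, 30, 1, 61]
`data[2] = data[2] * 3` → data = [2, 15, 69, 30, 1, 61]
`out = data[2]` → out = 69
So out = 69

Answer: 69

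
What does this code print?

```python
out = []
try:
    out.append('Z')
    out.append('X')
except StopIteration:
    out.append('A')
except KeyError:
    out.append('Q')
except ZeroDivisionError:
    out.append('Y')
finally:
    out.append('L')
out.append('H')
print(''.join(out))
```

Execution trace: 'Z' (try body) → 'X' (try body, no exception) → 'L' (finally) → 'H' (after the try/except). Output: ZXLH

Answer: ZXLH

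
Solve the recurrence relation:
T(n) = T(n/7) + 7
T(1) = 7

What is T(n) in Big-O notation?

Each step divides n by 7 and adds 7. After log_7(n) steps we reach T(1)=7. So T(n) = 7·log_7(n) + 7 = O(log n).

Answer: O(log n)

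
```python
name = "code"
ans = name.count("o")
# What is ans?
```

Trace:
`name = "code"` → name = 'code'
`ans = name.count("o")` → ans = 1
So ans = 1

Answer: 1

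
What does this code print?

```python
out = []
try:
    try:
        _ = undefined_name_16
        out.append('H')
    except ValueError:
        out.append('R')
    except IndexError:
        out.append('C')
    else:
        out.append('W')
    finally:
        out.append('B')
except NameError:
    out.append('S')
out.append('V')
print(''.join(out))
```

Execution trace: 'B' (finally) → 'S' (outer except NameError) → 'V' (after the try/except). Output: BSV

Answer: BSV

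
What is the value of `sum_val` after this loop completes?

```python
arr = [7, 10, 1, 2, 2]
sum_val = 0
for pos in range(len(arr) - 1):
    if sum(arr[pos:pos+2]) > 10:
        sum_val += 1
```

Count windows with sum > 10
`sum_val` takes the values: 0 → 1 → 2

Answer: 2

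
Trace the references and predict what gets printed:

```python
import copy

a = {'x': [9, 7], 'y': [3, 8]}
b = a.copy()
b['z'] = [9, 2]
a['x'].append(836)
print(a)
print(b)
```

Key concept: shallow copy of dict with mutable values.
Step by step:
`a = {'x': [9, 7], 'y': [3, 8]}` → a = {'x': [9, 7], 'y': [3, 8]}
`b = a.copy()` → b = {'x': [9, 7], 'y': [3, 8]}
`b['z'] = [9, 2]` → b = {'x': [9, 7], 'y': [3, 8], 'z': [9, 2]}
`a['x'].append(836)` → a = {'x': [9, 7, 836], 'y': [3, 8]}; b = {'x': [9, 7, 836], 'y': [3, 8], 'z': [9, 2]}
`print(a)` → prints {'x': [9, 7, 836], 'y': [3, 8]}
`print(b)` → prints {'x': [9, 7, 836], 'y': [3, 8], 'z': [9, 2]}

Answer:
{'x': [9, 7, 836], 'y': [3, 8]}
{'x': [9, 7, 836], 'y': [3, 8], 'z': [9, 2]}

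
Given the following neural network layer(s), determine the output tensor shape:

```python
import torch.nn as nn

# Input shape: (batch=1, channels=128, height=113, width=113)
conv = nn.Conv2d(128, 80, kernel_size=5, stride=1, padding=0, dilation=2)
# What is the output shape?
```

Input: (1, 128, 113, 113) -> Output: (1, 80, 105, 105)

Answer: (1, 80, 105, 105)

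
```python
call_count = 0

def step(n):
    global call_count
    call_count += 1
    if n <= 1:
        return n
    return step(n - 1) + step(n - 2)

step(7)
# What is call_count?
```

Calls(n) = 1 + Calls(n-1) + Calls(n-2); Calls(0)=Calls(1)=1. For n=7 this gives 41.

Answer: 41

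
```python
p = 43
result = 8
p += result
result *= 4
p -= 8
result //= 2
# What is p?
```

Trace:
`p = 43` → p = 43
`result = 8` → result = 8
`p += result` → p = 51
`result *= 4` → result = 32
`p -= 8` → p = 43
`result //= 2` → result = 16
So p = 43

Answer: 43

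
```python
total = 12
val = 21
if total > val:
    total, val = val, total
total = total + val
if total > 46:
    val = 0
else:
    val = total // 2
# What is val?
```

Trace:
`total = 12` → total = 12
`val = 21` → val = 21
`if total > val: ...` → total > val is False → no variable changes
`total = total + val` → total = 33
`if total > 46: ...` → total > 46 is False, take else branch → val = 16
So val = 16

Answer: 16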